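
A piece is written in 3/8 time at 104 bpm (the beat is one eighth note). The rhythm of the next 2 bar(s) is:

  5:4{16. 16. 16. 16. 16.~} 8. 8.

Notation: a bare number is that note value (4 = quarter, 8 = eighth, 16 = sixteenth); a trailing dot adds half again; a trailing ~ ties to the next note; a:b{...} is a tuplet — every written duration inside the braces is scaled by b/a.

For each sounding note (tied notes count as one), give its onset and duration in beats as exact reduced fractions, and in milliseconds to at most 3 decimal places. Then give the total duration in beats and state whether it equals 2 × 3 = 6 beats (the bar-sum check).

1) 0.0ms=0b +346.154ms=3/5b
2) 346.154ms=3/5b +346.154ms=3/5b
3) 692.308ms=6/5b +346.154ms=3/5b
4) 1038.462ms=9/5b +346.154ms=3/5b
5) 1384.615ms=12/5b +1211.538ms=21/10b
6) 2596.154ms=9/2b +865.385ms=3/2b
Σ=6b of 6 (104bpm 3/8) — PASS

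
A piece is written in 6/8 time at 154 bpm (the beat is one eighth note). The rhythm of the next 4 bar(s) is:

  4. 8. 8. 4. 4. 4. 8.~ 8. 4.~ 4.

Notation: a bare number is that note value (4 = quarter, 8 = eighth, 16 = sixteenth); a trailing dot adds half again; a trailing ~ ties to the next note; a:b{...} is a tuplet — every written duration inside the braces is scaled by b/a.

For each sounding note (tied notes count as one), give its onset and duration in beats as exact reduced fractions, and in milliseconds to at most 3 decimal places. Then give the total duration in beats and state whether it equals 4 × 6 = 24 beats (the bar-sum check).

1) 0.0ms=0b +1168.831ms=3b
2) 1168.831ms=3b +584.416ms=3/2b
3) 1753.247ms=9/2b +584.416ms=3/2b
4) 2337.662ms=6b +1168.831ms=3b
5) 3506.494ms=9b +1168.831ms=3b
6) 4675.325ms=12b +1168.831ms=3b
7) 5844.156ms=15b +1168.831ms=3b
8) 7012.987ms=18b +2337.662ms=6b
Σ=24b of 24 (154bpm 6/8) — PASS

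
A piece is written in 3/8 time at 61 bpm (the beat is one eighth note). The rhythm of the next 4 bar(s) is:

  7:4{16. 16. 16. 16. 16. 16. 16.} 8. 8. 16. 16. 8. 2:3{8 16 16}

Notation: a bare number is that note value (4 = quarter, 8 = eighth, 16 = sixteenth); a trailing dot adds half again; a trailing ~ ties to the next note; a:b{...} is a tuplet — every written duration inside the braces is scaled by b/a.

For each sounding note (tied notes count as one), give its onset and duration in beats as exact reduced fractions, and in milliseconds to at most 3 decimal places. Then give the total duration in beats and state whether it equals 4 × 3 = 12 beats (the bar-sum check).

1) 0.0ms=0b +421.546ms=3/7b
2) 421.546ms=3/7b +421.546ms=3/7b
3) 843.091ms=6/7b +421.546ms=3/7b
4) 1264.637ms=9/7b +421.546ms=3/7b
5) 1686.183ms=12/7b +421.546ms=3/7b
6) 2107.728ms=15/7b +421.546ms=3/7b
7) 2529.274ms=18/7b +421.546ms=3/7b
8) 2950.82ms=3b +1475.41ms=3/2b
9) 4426.23ms=9/2b +1475.41ms=3/2b
10) 5901.639ms=6b +737.705ms=3/4b
11) 6639.344ms=27/4b +737.705ms=3/4b
12) 7377.049ms=15/2b +1475.41ms=3/2b
13) 8852.459ms=9b +1475.41ms=3/2b
14) 10327.869ms=21/2b +737.705ms=3/4b
15) 11065.574ms=45/4b +737.705ms=3/4b
Σ=12b of 12 (61bpm 3/8) — PASS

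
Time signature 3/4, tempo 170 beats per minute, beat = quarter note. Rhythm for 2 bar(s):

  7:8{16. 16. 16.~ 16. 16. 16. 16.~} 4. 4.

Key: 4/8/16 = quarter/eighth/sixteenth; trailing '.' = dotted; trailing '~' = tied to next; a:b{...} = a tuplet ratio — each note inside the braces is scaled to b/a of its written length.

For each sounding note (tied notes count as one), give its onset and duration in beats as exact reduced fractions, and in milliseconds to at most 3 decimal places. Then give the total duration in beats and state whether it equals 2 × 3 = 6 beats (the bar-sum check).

1) 0.0ms=0b +151.261ms=3/7b
2) 151.261ms=3/7b +151.261ms=3/7b
3) 302.521ms=6/7b +302.521ms=6/7b
4) 605.042ms=12/7b +151.261ms=3/7b
5) 756.303ms=15/7b +151.261ms=3/7b
6) 907.563ms=18/7b +680.672ms=27/14b
7) 1588.235ms=9/2b +529.412ms=3/2b
Σ=6b of 6 (170bpm 3/4) — PASS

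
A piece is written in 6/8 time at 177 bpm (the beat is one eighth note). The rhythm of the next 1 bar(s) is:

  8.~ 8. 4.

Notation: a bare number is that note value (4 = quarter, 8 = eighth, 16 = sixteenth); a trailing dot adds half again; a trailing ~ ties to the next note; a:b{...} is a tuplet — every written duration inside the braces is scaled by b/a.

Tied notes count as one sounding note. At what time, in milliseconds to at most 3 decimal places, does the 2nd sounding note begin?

1. 0.0ms @ 0 + 1016.949ms (3)
2. 1016.949ms @ 3 + 1016.949ms (3)

note 2 onset = 3b = 1016.949ms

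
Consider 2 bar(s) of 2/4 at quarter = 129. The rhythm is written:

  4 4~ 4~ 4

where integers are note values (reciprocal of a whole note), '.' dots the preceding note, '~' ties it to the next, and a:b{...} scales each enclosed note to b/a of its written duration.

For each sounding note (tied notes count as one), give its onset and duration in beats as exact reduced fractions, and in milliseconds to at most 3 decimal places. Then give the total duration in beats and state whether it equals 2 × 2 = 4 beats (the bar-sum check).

1) 0.0ms=0b +465.116ms=1b
2) 465.116ms=1b +1395.349ms=3b
Σ=4b of 4 (129bpm 2/4) — PASS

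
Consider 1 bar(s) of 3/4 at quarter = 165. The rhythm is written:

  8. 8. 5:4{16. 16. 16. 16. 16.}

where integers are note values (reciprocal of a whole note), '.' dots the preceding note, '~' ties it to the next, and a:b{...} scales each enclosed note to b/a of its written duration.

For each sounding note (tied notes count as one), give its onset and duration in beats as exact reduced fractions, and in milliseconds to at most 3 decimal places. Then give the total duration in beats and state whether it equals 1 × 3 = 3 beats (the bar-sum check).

1) 0.0ms=0b +272.727ms=3/4b
2) 272.727ms=3/4b +272.727ms=3/4b
3) 545.455ms=3/2b +109.091ms=3/10b
4) 654.545ms=9/5b +109.091ms=3/10b
5) 763.636ms=21/10b +109.091ms=3/10b
6) 872.727ms=12/5b +109.091ms=3/10b
7) 981.818ms=27/10b +109.091ms=3/10b
Σ=3b of 3 (165bpm 3/4) — PASS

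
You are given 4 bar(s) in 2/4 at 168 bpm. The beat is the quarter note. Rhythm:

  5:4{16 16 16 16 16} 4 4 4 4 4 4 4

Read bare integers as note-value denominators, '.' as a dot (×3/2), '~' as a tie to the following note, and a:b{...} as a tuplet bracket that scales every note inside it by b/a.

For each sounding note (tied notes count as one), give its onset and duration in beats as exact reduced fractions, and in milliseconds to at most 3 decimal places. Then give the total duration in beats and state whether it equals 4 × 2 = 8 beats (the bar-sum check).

1) 0.0ms=0b +71.429ms=1/5b
2) 71.429ms=1/5b +71.429ms=1/5b
3) 142.857ms=2/5b +71.429ms=1/5b
4) 214.286ms=3/5b +71.429ms=1/5b
5) 285.714ms=4/5b +71.429ms=1/5b
6) 357.143ms=1b +357.143ms=1b
7) 714.286ms=2b +357.143ms=1b
8) 1071.429ms=3b +357.143ms=1b
9) 1428.571ms=4b +357.143ms=1b
10) 1785.714ms=5b +357.143ms=1b
11) 2142.857ms=6b +357.143ms=1b
12) 2500.0ms=7b +357.143ms=1b
Σ=8b of 8 (168bpm 2/4) — PASS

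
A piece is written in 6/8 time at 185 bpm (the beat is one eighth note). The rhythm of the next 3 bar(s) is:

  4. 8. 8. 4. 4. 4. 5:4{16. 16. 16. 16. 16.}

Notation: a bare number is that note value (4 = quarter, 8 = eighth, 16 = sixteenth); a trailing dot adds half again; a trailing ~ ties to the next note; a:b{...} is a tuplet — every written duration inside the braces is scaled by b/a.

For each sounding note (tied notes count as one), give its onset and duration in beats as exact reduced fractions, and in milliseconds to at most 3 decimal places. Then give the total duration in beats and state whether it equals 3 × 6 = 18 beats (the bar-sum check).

1) 0.0ms=0b +972.973ms=3b
2) 972.973ms=3b +486.486ms=3/2b
3) 1459.459ms=9/2b +486.486ms=3/2b
4) 1945.946ms=6b +972.973ms=3b
5) 2918.919ms=9b +972.973ms=3b
6) 3891.892ms=12b +972.973ms=3b
7) 4864.865ms=15b +194.595ms=3/5b
8) 5059.459ms=78/5b +194.595ms=3/5b
9) 5254.054ms=81/5b +194.595ms=3/5b
10) 5448.649ms=84/5b +194.595ms=3/5b
11) 5643.243ms=87/5b +194.595ms=3/5b
Σ=18b of 18 (185bpm 6/8) — PASS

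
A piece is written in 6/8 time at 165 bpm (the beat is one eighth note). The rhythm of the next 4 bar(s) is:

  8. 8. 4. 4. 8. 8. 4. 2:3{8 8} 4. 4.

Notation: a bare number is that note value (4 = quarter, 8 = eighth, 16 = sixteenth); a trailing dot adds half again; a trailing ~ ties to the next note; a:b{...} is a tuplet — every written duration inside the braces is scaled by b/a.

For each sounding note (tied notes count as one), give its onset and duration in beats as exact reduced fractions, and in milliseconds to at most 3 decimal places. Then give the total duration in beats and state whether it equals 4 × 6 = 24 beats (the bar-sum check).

1) 0.0ms=0b +545.455ms=3/2b
2) 545.455ms=3/2b +545.455ms=3/2b
3) 1090.909ms=3b +1090.909ms=3b
4) 2181.818ms=6b +1090.909ms=3b
5) 3272.727ms=9b +545.455ms=3/2b
6) 3818.182ms=21/2b +545.455ms=3/2b
7) 4363.636ms=12b +1090.909ms=3b
8) 5454.545ms=15b +545.455ms=3/2b
9) 6000.0ms=33/2b +545.455ms=3/2b
10) 6545.455ms=18b +1090.909ms=3b
11) 7636.364ms=21b +1090.909ms=3b
Σ=24b of 24 (165bpm 6/8) — PASS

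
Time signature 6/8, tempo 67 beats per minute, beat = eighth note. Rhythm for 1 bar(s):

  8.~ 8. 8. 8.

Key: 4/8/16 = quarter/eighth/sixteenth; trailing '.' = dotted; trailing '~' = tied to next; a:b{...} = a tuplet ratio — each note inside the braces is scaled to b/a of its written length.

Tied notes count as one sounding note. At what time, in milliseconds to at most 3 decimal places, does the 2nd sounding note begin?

1. 0.0ms @ 0 + 2686.567ms (3)
2. 2686.567ms @ 3 + 1343.284ms (3/2)
3. 4029.851ms @ 9/2 + 1343.284ms (3/2)

note 2 onset = 3b = 2686.567ms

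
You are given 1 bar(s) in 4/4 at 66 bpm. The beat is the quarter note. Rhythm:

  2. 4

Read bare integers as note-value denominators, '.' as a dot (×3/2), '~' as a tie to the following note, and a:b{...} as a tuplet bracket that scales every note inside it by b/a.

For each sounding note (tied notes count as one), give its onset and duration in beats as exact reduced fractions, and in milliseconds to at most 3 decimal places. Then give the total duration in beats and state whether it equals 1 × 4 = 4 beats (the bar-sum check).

1) 0.0ms=0b +2727.273ms=3b
2) 2727.273ms=3b +909.091ms=1b
Σ=4b of 4 (66bpm 4/4) — PASS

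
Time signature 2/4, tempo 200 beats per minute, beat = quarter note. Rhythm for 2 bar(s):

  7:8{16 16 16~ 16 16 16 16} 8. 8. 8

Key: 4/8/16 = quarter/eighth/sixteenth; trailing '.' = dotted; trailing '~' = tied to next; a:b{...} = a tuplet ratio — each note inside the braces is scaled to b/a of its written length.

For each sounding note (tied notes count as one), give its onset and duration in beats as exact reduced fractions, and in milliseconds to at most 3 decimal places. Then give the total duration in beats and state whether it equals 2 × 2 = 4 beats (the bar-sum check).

1) 0.0ms=0b +85.714ms=2/7b
2) 85.714ms=2/7b +85.714ms=2/7b
3) 171.429ms=4/7b +171.429ms=4/7b
4) 342.857ms=8/7b +85.714ms=2/7b
5) 428.571ms=10/7b +85.714ms=2/7b
6) 514.286ms=12/7b +85.714ms=2/7b
7) 600.0ms=2b +225.0ms=3/4b
8) 825.0ms=11/4b +225.0ms=3/4b
9) 1050.0ms=7/2b +150.0ms=1/2b
Σ=4b of 4 (200bpm 2/4) — PASS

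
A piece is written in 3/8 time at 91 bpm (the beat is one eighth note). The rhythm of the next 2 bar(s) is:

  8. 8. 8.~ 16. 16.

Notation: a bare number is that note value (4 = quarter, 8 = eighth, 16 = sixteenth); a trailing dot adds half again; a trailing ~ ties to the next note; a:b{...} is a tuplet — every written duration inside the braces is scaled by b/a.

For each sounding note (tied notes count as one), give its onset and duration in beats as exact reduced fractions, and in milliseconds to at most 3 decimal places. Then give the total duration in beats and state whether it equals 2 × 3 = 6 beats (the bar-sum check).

1) 0.0ms=0b +989.011ms=3/2b
2) 989.011ms=3/2b +989.011ms=3/2b
3) 1978.022ms=3b +1483.516ms=9/4b
4) 3461.538ms=21/4b +494.505ms=3/4b
Σ=6b of 6 (91bpm 3/8) — PASS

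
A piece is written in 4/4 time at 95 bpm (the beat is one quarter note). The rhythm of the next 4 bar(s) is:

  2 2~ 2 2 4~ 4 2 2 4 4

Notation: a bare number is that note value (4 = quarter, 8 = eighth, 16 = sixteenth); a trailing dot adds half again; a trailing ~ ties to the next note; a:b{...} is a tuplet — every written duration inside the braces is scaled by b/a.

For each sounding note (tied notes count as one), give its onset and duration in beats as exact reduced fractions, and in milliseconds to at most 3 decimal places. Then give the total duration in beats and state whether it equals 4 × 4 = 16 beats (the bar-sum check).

1) 0.0ms=0b +1263.158ms=2b
2) 1263.158ms=2b +2526.316ms=4b
3) 3789.474ms=6b +1263.158ms=2b
4) 5052.632ms=8b +1263.158ms=2b
5) 6315.789ms=10b +1263.158ms=2b
6) 7578.947ms=12b +1263.158ms=2b
7) 8842.105ms=14b +631.579ms=1b
8) 9473.684ms=15b +631.579ms=1b
Σ=16b of 16 (95bpm 4/4) — PASS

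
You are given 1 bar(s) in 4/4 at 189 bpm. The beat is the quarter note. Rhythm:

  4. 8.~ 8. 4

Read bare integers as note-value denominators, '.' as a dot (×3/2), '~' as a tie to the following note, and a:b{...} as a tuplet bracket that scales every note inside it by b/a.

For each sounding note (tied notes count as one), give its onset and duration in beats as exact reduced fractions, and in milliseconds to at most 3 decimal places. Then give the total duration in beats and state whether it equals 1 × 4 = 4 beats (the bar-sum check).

1) 0.0ms=0b +476.19ms=3/2b
2) 476.19ms=3/2b +476.19ms=3/2b
3) 952.381ms=3b +317.46ms=1b
Σ=4b of 4 (189bpm 4/4) — PASS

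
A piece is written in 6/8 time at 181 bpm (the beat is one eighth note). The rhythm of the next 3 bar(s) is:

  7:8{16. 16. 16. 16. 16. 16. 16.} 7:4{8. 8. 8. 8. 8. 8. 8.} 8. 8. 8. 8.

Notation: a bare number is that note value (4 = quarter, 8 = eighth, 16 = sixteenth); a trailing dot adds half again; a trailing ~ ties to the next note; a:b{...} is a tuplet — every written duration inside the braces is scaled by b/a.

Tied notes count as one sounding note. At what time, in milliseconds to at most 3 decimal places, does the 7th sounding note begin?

note 7 onset = 36/7b = 1704.815ms

1. 0.0ms @ 0 + 284.136ms (6/7)
2. 284.136ms @ 6/7 + 284.136ms (6/7)
3. 568.272ms @ 12/7 + 284.136ms (6/7)
4. 852.407ms @ 18/7 + 284.136ms (6/7)
5. 1136.543ms @ 24/7 + 284.136ms (6/7)
6. 1420.679ms @ 30/7 + 284.136ms (6/7)
7. 1704.815ms @ 36/7 + 284.136ms (6/7)
8. 1988.95ms @ 6 + 284.136ms (6/7)
9. 2273.086ms @ 48/7 + 284.136ms (6/7)
10. 2557.222ms @ 54/7 + 284.136ms (6/7)
11. 2841.358ms @ 60/7 + 284.136ms (6/7)
12. 3125.493ms @ 66/7 + 284.136ms (6/7)
13. 3409.629ms @ 72/7 + 284.136ms (6/7)
14. 3693.765ms @ 78/7 + 284.136ms (6/7)
15. 3977.901ms @ 12 + 497.238ms (3/2)
16. 4475.138ms @ 27/2 + 497.238ms (3/2)
17. 4972.376ms @ 15 + 497.238ms (3/2)
18. 5469.613ms @ 33/2 + 497.238ms (3/2)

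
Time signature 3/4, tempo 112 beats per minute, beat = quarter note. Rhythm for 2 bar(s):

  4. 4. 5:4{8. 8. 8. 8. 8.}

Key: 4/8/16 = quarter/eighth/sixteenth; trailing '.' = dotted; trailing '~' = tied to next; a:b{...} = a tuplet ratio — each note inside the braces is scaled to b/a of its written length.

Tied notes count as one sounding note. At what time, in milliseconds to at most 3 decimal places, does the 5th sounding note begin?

note 5 onset = 21/5b = 2250.0ms

1. 0.0ms @ 0 + 803.571ms (3/2)
2. 803.571ms @ 3/2 + 803.571ms (3/2)
3. 1607.143ms @ 3 + 321.429ms (3/5)
4. 1928.571ms @ 18/5 + 321.429ms (3/5)
5. 2250.0ms @ 21/5 + 321.429ms (3/5)
6. 2571.429ms @ 24/5 + 321.429ms (3/5)
7. 2892.857ms @ 27/5 + 321.429ms (3/5)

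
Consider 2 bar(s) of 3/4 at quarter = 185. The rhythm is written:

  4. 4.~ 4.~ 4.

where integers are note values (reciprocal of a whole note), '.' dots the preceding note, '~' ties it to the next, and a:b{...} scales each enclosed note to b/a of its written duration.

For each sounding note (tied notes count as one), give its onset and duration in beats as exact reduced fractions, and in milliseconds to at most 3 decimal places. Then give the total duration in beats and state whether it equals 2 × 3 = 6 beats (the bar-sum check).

1) 0.0ms=0b +486.486ms=3/2b
2) 486.486ms=3/2b +1459.459ms=9/2b
Σ=6b of 6 (185bpm 3/4) — PASS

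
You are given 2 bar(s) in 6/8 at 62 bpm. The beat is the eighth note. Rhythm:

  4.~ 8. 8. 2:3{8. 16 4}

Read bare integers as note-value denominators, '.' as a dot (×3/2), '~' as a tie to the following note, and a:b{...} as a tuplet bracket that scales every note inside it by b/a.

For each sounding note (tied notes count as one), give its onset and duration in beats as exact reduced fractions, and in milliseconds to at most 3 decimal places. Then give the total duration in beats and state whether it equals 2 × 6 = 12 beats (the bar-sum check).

1) 0.0ms=0b +4354.839ms=9/2b
2) 4354.839ms=9/2b +1451.613ms=3/2b
3) 5806.452ms=6b +2177.419ms=9/4b
4) 7983.871ms=33/4b +725.806ms=3/4b
5) 8709.677ms=9b +2903.226ms=3b
Σ=12b of 12 (62bpm 6/8) — PASS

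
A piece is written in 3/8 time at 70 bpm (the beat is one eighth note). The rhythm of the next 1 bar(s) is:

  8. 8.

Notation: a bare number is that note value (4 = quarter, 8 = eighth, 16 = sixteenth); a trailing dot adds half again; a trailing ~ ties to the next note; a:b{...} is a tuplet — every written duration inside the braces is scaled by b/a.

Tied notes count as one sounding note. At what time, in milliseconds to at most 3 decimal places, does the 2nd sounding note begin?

note 2 onset = 3/2b = 1285.714ms

1. 0.0ms @ 0 + 1285.714ms (3/2)
2. 1285.714ms @ 3/2 + 1285.714ms (3/2)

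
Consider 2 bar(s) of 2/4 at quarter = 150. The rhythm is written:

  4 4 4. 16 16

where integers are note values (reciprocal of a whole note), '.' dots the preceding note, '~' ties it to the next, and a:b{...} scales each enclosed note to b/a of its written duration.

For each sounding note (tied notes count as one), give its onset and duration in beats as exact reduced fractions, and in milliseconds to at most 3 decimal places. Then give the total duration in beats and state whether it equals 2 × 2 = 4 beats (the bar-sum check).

1) 0.0ms=0b +400.0ms=1b
2) 400.0ms=1b +400.0ms=1b
3) 800.0ms=2b +600.0ms=3/2b
4) 1400.0ms=7/2b +100.0ms=1/4b
5) 1500.0ms=15/4b +100.0ms=1/4b
Σ=4b of 4 (150bpm 2/4) — PASS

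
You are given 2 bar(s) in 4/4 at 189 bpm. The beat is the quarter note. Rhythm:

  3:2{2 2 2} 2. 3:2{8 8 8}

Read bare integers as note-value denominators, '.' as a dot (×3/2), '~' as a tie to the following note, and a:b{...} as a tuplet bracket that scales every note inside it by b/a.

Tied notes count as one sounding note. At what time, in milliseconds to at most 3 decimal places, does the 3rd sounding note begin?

note 3 onset = 8/3b = 846.561ms

1. 0.0ms @ 0 + 423.28ms (4/3)
2. 423.28ms @ 4/3 + 423.28ms (4/3)
3. 846.561ms @ 8/3 + 423.28ms (4/3)
4. 1269.841ms @ 4 + 952.381ms (3)
5. 2222.222ms @ 7 + 105.82ms (1/3)
6. 2328.042ms @ 22/3 + 105.82ms (1/3)
7. 2433.862ms @ 23/3 + 105.82ms (1/3)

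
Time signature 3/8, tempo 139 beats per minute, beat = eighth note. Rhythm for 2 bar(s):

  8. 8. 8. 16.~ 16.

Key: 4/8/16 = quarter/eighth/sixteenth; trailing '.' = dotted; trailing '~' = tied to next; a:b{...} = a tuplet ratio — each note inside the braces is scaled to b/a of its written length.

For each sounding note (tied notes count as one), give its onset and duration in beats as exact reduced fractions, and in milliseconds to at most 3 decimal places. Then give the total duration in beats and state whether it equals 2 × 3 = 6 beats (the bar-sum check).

1) 0.0ms=0b +647.482ms=3/2b
2) 647.482ms=3/2b +647.482ms=3/2b
3) 1294.964ms=3b +647.482ms=3/2b
4) 1942.446ms=9/2b +647.482ms=3/2b
Σ=6b of 6 (139bpm 3/8) — PASS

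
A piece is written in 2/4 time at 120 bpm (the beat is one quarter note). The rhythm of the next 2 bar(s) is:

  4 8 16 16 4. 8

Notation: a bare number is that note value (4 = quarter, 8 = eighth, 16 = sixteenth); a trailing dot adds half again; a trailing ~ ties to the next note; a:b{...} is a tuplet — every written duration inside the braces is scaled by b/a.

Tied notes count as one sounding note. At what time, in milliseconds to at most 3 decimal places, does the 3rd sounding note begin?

1. 0.0ms @ 0 + 500.0ms (1)
2. 500.0ms @ 1 + 250.0ms (1/2)
3. 750.0ms @ 3/2 + 125.0ms (1/4)
4. 875.0ms @ 7/4 + 125.0ms (1/4)
5. 1000.0ms @ 2 + 750.0ms (3/2)
6. 1750.0ms @ 7/2 + 250.0ms (1/2)

note 3 onset = 3/2b = 750.0ms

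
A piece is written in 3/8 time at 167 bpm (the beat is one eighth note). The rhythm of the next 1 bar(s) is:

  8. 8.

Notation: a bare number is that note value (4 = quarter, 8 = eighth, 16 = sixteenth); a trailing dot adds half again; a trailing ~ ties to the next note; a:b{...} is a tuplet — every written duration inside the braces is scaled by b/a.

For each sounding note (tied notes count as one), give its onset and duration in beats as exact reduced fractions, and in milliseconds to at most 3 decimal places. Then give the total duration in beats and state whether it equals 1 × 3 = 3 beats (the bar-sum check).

1) 0.0ms=0b +538.922ms=3/2b
2) 538.922ms=3/2b +538.922ms=3/2b
Σ=3b of 3 (167bpm 3/8) — PASS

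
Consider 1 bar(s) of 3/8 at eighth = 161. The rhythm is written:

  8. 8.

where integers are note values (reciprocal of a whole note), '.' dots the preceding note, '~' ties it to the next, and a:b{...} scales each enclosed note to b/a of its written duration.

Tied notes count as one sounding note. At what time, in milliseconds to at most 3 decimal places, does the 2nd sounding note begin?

note 2 onset = 3/2b = 559.006ms

1. 0.0ms @ 0 + 559.006ms (3/2)
2. 559.006ms @ 3/2 + 559.006ms (3/2)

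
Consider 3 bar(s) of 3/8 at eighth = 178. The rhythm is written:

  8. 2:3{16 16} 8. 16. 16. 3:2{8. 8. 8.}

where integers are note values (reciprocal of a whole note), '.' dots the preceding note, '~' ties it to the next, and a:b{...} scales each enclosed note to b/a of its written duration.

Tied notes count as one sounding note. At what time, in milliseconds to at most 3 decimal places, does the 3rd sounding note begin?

note 3 onset = 9/4b = 758.427ms

1. 0.0ms @ 0 + 505.618ms (3/2)
2. 505.618ms @ 3/2 + 252.809ms (3/4)
3. 758.427ms @ 9/4 + 252.809ms (3/4)
4. 1011.236ms @ 3 + 505.618ms (3/2)
5. 1516.854ms @ 9/2 + 252.809ms (3/4)
6. 1769.663ms @ 21/4 + 252.809ms (3/4)
7. 2022.472ms @ 6 + 337.079ms (1)
8. 2359.551ms @ 7 + 337.079ms (1)
9. 2696.629ms @ 8 + 337.079ms (1)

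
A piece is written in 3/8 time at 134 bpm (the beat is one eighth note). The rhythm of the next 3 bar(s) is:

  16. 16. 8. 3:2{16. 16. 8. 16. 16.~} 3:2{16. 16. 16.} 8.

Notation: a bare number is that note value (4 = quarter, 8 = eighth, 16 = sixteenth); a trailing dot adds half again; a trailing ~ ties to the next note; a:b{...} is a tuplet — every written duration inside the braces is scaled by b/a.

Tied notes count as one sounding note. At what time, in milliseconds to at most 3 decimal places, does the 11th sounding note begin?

note 11 onset = 15/2b = 3358.209ms

1. 0.0ms @ 0 + 335.821ms (3/4)
2. 335.821ms @ 3/4 + 335.821ms (3/4)
3. 671.642ms @ 3/2 + 671.642ms (3/2)
4. 1343.284ms @ 3 + 223.881ms (1/2)
5. 1567.164ms @ 7/2 + 223.881ms (1/2)
6. 1791.045ms @ 4 + 447.761ms (1)
7. 2238.806ms @ 5 + 223.881ms (1/2)
8. 2462.687ms @ 11/2 + 447.761ms (1)
9. 2910.448ms @ 13/2 + 223.881ms (1/2)
10. 3134.328ms @ 7 + 223.881ms (1/2)
11. 3358.209ms @ 15/2 + 671.642ms (3/2)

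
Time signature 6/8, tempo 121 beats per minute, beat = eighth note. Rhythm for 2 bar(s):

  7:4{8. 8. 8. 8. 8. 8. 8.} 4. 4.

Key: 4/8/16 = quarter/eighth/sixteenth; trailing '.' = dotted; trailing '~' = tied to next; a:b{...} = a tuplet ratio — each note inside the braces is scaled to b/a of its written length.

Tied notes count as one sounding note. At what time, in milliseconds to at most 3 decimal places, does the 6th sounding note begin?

1. 0.0ms @ 0 + 425.03ms (6/7)
2. 425.03ms @ 6/7 + 425.03ms (6/7)
3. 850.059ms @ 12/7 + 425.03ms (6/7)
4. 1275.089ms @ 18/7 + 425.03ms (6/7)
5. 1700.118ms @ 24/7 + 425.03ms (6/7)
6. 2125.148ms @ 30/7 + 425.03ms (6/7)
7. 2550.177ms @ 36/7 + 425.03ms (6/7)
8. 2975.207ms @ 6 + 1487.603ms (3)
9. 4462.81ms @ 9 + 1487.603ms (3)

note 6 onset = 30/7b = 2125.148ms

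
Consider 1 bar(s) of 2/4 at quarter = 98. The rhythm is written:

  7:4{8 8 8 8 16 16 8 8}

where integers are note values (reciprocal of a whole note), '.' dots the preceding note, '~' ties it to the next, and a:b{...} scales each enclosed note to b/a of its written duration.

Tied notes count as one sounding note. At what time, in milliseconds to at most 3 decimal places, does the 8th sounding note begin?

note 8 onset = 12/7b = 1049.563ms

1. 0.0ms @ 0 + 174.927ms (2/7)
2. 174.927ms @ 2/7 + 174.927ms (2/7)
3. 349.854ms @ 4/7 + 174.927ms (2/7)
4. 524.781ms @ 6/7 + 174.927ms (2/7)
5. 699.708ms @ 8/7 + 87.464ms (1/7)
6. 787.172ms @ 9/7 + 87.464ms (1/7)
7. 874.636ms @ 10/7 + 174.927ms (2/7)
8. 1049.563ms @ 12/7 + 174.927ms (2/7)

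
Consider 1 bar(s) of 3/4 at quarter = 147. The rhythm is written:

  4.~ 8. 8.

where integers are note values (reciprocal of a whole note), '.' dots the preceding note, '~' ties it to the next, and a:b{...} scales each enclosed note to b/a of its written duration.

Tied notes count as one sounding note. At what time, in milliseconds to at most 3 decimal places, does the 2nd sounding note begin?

1. 0.0ms @ 0 + 918.367ms (9/4)
2. 918.367ms @ 9/4 + 306.122ms (3/4)

note 2 onset = 9/4b = 918.367ms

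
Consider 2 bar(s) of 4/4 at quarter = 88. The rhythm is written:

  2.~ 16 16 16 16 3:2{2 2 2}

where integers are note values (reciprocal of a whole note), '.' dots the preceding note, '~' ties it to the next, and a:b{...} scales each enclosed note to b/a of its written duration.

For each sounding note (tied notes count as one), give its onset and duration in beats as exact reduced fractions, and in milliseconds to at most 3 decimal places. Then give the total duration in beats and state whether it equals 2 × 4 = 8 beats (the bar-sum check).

1) 0.0ms=0b +2215.909ms=13/4b
2) 2215.909ms=13/4b +170.455ms=1/4b
3) 2386.364ms=7/2b +170.455ms=1/4b
4) 2556.818ms=15/4b +170.455ms=1/4b
5) 2727.273ms=4b +909.091ms=4/3b
6) 3636.364ms=16/3b +909.091ms=4/3b
7) 4545.455ms=20/3b +909.091ms=4/3b
Σ=8b of 8 (88bpm 4/4) — PASS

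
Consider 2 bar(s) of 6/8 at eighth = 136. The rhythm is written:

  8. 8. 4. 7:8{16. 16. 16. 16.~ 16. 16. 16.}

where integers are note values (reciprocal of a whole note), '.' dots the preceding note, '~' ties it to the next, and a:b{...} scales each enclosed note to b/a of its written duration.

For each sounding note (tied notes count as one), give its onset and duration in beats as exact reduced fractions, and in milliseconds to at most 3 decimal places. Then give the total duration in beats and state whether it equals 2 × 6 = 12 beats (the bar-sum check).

1) 0.0ms=0b +661.765ms=3/2b
2) 661.765ms=3/2b +661.765ms=3/2b
3) 1323.529ms=3b +1323.529ms=3b
4) 2647.059ms=6b +378.151ms=6/7b
5) 3025.21ms=48/7b +378.151ms=6/7b
6) 3403.361ms=54/7b +378.151ms=6/7b
7) 3781.513ms=60/7b +756.303ms=12/7b
8) 4537.815ms=72/7b +378.151ms=6/7b
9) 4915.966ms=78/7b +378.151ms=6/7b
Σ=12b of 12 (136bpm 6/8) — PASS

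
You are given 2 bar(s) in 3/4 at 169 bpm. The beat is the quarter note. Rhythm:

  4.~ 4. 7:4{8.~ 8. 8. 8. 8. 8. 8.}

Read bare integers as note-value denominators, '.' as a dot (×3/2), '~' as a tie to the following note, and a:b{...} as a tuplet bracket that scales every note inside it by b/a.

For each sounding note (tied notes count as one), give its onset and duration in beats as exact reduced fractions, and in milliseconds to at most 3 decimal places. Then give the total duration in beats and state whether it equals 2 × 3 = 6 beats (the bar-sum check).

1) 0.0ms=0b +1065.089ms=3b
2) 1065.089ms=3b +304.311ms=6/7b
3) 1369.4ms=27/7b +152.156ms=3/7b
4) 1521.555ms=30/7b +152.156ms=3/7b
5) 1673.711ms=33/7b +152.156ms=3/7b
6) 1825.866ms=36/7b +152.156ms=3/7b
7) 1978.022ms=39/7b +152.156ms=3/7b
Σ=6b of 6 (169bpm 3/4) — PASS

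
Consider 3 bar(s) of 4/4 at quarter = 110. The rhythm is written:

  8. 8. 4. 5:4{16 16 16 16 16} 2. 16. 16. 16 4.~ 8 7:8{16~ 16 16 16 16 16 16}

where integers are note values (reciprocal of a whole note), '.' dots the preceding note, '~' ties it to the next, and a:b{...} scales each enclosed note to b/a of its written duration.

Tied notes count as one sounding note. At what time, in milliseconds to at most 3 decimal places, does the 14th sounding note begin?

1. 0.0ms @ 0 + 409.091ms (3/4)
2. 409.091ms @ 3/4 + 409.091ms (3/4)
3. 818.182ms @ 3/2 + 818.182ms (3/2)
4. 1636.364ms @ 3 + 109.091ms (1/5)
5. 1745.455ms @ 16/5 + 109.091ms (1/5)
6. 1854.545ms @ 17/5 + 109.091ms (1/5)
7. 1963.636ms @ 18/5 + 109.091ms (1/5)
8. 2072.727ms @ 19/5 + 109.091ms (1/5)
9. 2181.818ms @ 4 + 1636.364ms (3)
10. 3818.182ms @ 7 + 204.545ms (3/8)
11. 4022.727ms @ 59/8 + 204.545ms (3/8)
12. 4227.273ms @ 31/4 + 136.364ms (1/4)
13. 4363.636ms @ 8 + 1090.909ms (2)
14. 5454.545ms @ 10 + 311.688ms (4/7)
15. 5766.234ms @ 74/7 + 155.844ms (2/7)
16. 5922.078ms @ 76/7 + 155.844ms (2/7)
17. 6077.922ms @ 78/7 + 155.844ms (2/7)
18. 6233.766ms @ 80/7 + 155.844ms (2/7)
19. 6389.61ms @ 82/7 + 155.844ms (2/7)

note 14 onset = 10b = 5454.545ms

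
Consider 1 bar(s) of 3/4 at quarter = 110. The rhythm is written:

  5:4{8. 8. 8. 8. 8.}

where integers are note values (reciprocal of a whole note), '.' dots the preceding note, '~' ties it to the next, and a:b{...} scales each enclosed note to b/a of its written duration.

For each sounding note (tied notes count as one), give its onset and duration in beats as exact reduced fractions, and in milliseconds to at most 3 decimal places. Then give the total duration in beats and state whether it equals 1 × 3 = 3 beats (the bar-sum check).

1) 0.0ms=0b +327.273ms=3/5b
2) 327.273ms=3/5b +327.273ms=3/5b
3) 654.545ms=6/5b +327.273ms=3/5b
4) 981.818ms=9/5b +327.273ms=3/5b
5) 1309.091ms=12/5b +327.273ms=3/5b
Σ=3b of 3 (110bpm 3/4) — PASS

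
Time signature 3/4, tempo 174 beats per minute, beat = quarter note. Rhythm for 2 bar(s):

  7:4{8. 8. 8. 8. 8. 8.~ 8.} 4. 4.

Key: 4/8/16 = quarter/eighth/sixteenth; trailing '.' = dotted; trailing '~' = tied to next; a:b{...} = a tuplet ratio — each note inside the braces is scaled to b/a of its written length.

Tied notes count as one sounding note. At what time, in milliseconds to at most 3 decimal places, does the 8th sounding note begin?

note 8 onset = 9/2b = 1551.724ms

1. 0.0ms @ 0 + 147.783ms (3/7)
2. 147.783ms @ 3/7 + 147.783ms (3/7)
3. 295.567ms @ 6/7 + 147.783ms (3/7)
4. 443.35ms @ 9/7 + 147.783ms (3/7)
5. 591.133ms @ 12/7 + 147.783ms (3/7)
6. 738.916ms @ 15/7 + 295.567ms (6/7)
7. 1034.483ms @ 3 + 517.241ms (3/2)
8. 1551.724ms @ 9/2 + 517.241ms (3/2)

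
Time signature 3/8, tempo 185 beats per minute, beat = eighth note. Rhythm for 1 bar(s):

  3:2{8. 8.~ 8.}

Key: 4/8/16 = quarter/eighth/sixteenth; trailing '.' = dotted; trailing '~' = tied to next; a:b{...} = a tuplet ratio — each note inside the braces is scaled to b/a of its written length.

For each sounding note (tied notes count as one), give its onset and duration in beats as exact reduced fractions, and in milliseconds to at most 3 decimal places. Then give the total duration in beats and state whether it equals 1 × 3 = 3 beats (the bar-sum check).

1) 0.0ms=0b +324.324ms=1b
2) 324.324ms=1b +648.649ms=2b
Σ=3b of 3 (185bpm 3/8) — PASS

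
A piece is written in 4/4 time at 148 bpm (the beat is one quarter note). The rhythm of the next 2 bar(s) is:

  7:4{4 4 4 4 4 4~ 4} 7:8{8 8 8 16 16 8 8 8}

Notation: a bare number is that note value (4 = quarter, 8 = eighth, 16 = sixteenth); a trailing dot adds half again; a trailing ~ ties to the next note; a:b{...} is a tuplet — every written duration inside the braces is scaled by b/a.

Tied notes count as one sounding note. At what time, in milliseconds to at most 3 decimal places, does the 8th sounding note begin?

1. 0.0ms @ 0 + 231.66ms (4/7)
2. 231.66ms @ 4/7 + 231.66ms (4/7)
3. 463.32ms @ 8/7 + 231.66ms (4/7)
4. 694.981ms @ 12/7 + 231.66ms (4/7)
5. 926.641ms @ 16/7 + 231.66ms (4/7)
6. 1158.301ms @ 20/7 + 463.32ms (8/7)
7. 1621.622ms @ 4 + 231.66ms (4/7)
8. 1853.282ms @ 32/7 + 231.66ms (4/7)
9. 2084.942ms @ 36/7 + 231.66ms (4/7)
10. 2316.602ms @ 40/7 + 115.83ms (2/7)
11. 2432.432ms @ 6 + 115.83ms (2/7)
12. 2548.263ms @ 44/7 + 231.66ms (4/7)
13. 2779.923ms @ 48/7 + 231.66ms (4/7)
14. 3011.583ms @ 52/7 + 231.66ms (4/7)

note 8 onset = 32/7b = 1853.282ms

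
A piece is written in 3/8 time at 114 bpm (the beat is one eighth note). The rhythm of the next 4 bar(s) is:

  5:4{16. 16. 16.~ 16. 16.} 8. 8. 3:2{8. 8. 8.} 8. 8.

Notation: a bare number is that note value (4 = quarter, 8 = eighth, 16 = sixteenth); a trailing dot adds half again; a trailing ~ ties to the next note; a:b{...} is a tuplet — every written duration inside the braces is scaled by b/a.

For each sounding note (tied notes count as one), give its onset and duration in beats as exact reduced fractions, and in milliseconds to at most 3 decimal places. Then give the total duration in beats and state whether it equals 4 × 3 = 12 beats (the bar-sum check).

1) 0.0ms=0b +315.789ms=3/5b
2) 315.789ms=3/5b +315.789ms=3/5b
3) 631.579ms=6/5b +631.579ms=6/5b
4) 1263.158ms=12/5b +315.789ms=3/5b
5) 1578.947ms=3b +789.474ms=3/2b
6) 2368.421ms=9/2b +789.474ms=3/2b
7) 3157.895ms=6b +526.316ms=1b
8) 3684.211ms=7b +526.316ms=1b
9) 4210.526ms=8b +526.316ms=1b
10) 4736.842ms=9b +789.474ms=3/2b
11) 5526.316ms=21/2b +789.474ms=3/2b
Σ=12b of 12 (114bpm 3/8) — PASS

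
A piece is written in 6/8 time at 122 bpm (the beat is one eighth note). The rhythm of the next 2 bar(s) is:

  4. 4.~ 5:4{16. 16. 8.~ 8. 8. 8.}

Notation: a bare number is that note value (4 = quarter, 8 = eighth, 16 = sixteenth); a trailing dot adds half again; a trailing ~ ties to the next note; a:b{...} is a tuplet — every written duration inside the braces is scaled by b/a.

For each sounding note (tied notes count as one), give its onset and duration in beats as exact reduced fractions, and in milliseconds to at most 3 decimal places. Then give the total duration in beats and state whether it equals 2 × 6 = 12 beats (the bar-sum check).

1) 0.0ms=0b +1475.41ms=3b
2) 1475.41ms=3b +1770.492ms=18/5b
3) 3245.902ms=33/5b +295.082ms=3/5b
4) 3540.984ms=36/5b +1180.328ms=12/5b
5) 4721.311ms=48/5b +590.164ms=6/5b
6) 5311.475ms=54/5b +590.164ms=6/5b
Σ=12b of 12 (122bpm 6/8) — PASS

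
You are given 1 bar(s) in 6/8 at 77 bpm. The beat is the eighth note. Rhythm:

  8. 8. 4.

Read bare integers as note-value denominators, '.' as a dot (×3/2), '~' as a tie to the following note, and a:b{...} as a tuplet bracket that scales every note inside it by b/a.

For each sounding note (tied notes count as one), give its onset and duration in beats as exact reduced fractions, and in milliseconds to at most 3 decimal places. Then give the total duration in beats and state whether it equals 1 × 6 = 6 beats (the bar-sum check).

1) 0.0ms=0b +1168.831ms=3/2b
2) 1168.831ms=3/2b +1168.831ms=3/2b
3) 2337.662ms=3b +2337.662ms=3b
Σ=6b of 6 (77bpm 6/8) — PASS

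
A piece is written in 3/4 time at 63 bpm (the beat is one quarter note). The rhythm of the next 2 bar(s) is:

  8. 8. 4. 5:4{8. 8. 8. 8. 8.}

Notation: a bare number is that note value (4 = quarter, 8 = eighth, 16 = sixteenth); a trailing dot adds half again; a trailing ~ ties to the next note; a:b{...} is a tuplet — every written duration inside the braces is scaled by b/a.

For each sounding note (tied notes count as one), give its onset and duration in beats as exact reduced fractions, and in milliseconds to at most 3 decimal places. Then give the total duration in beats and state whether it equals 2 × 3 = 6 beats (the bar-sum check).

1) 0.0ms=0b +714.286ms=3/4b
2) 714.286ms=3/4b +714.286ms=3/4b
3) 1428.571ms=3/2b +1428.571ms=3/2b
4) 2857.143ms=3b +571.429ms=3/5b
5) 3428.571ms=18/5b +571.429ms=3/5b
6) 4000.0ms=21/5b +571.429ms=3/5b
7) 4571.429ms=24/5b +571.429ms=3/5b
8) 5142.857ms=27/5b +571.429ms=3/5b
Σ=6b of 6 (63bpm 3/4) — PASS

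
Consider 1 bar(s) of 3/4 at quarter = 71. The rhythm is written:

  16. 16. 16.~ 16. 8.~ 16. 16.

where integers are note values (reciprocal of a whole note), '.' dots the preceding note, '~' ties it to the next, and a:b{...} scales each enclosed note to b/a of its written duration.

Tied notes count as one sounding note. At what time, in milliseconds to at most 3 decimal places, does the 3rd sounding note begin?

note 3 onset = 3/4b = 633.803ms

1. 0.0ms @ 0 + 316.901ms (3/8)
2. 316.901ms @ 3/8 + 316.901ms (3/8)
3. 633.803ms @ 3/4 + 633.803ms (3/4)
4. 1267.606ms @ 3/2 + 950.704ms (9/8)
5. 2218.31ms @ 21/8 + 316.901ms (3/8)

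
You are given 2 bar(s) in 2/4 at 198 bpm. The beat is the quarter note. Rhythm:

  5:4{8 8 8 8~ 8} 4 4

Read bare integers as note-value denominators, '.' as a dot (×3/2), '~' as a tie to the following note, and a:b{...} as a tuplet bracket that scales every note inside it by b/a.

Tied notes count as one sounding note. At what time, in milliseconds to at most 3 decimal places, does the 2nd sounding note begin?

1. 0.0ms @ 0 + 121.212ms (2/5)
2. 121.212ms @ 2/5 + 121.212ms (2/5)
3. 242.424ms @ 4/5 + 121.212ms (2/5)
4. 363.636ms @ 6/5 + 242.424ms (4/5)
5. 606.061ms @ 2 + 303.03ms (1)
6. 909.091ms @ 3 + 303.03ms (1)

note 2 onset = 2/5b = 121.212ms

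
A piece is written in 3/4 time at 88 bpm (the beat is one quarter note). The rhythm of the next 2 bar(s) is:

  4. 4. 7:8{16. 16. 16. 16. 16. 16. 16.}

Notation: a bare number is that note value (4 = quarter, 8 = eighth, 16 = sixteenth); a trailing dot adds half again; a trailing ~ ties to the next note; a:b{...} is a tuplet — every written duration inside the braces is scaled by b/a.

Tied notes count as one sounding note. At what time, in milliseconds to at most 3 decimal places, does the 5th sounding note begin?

1. 0.0ms @ 0 + 1022.727ms (3/2)
2. 1022.727ms @ 3/2 + 1022.727ms (3/2)
3. 2045.455ms @ 3 + 292.208ms (3/7)
4. 2337.662ms @ 24/7 + 292.208ms (3/7)
5. 2629.87ms @ 27/7 + 292.208ms (3/7)
6. 2922.078ms @ 30/7 + 292.208ms (3/7)
7. 3214.286ms @ 33/7 + 292.208ms (3/7)
8. 3506.494ms @ 36/7 + 292.208ms (3/7)
9. 3798.701ms @ 39/7 + 292.208ms (3/7)

note 5 onset = 27/7b = 2629.87ms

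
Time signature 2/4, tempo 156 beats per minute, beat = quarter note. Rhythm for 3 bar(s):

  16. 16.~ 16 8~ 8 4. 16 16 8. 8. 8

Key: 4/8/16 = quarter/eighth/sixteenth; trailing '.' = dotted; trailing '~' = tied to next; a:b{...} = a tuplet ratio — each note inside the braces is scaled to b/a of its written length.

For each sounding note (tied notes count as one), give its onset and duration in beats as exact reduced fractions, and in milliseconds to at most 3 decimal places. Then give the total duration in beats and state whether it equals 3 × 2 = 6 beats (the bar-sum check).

1) 0.0ms=0b +144.231ms=3/8b
2) 144.231ms=3/8b +240.385ms=5/8b
3) 384.615ms=1b +384.615ms=1b
4) 769.231ms=2b +576.923ms=3/2b
5) 1346.154ms=7/2b +96.154ms=1/4b
6) 1442.308ms=15/4b +96.154ms=1/4b
7) 1538.462ms=4b +288.462ms=3/4b
8) 1826.923ms=19/4b +288.462ms=3/4b
9) 2115.385ms=11/2b +192.308ms=1/2b
Σ=6b of 6 (156bpm 2/4) — PASS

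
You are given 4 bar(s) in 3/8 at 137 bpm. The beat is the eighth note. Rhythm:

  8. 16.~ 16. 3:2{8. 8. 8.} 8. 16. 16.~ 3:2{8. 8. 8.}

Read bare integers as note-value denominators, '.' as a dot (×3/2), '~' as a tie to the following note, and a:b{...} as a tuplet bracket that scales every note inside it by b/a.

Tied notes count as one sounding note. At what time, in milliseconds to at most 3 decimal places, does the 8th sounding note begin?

1. 0.0ms @ 0 + 656.934ms (3/2)
2. 656.934ms @ 3/2 + 656.934ms (3/2)
3. 1313.869ms @ 3 + 437.956ms (1)
4. 1751.825ms @ 4 + 437.956ms (1)
5. 2189.781ms @ 5 + 437.956ms (1)
6. 2627.737ms @ 6 + 656.934ms (3/2)
7. 3284.672ms @ 15/2 + 328.467ms (3/4)
8. 3613.139ms @ 33/4 + 766.423ms (7/4)
9. 4379.562ms @ 10 + 437.956ms (1)
10. 4817.518ms @ 11 + 437.956ms (1)

note 8 onset = 33/4b = 3613.139ms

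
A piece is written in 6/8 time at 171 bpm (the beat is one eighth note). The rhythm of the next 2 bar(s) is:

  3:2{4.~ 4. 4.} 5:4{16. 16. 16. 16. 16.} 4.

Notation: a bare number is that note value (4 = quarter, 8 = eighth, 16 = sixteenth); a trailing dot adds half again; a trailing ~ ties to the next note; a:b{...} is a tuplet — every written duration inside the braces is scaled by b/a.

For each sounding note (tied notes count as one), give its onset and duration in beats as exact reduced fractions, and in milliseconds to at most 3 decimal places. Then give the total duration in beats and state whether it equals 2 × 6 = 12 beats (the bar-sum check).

1) 0.0ms=0b +1403.509ms=4b
2) 1403.509ms=4b +701.754ms=2b
3) 2105.263ms=6b +210.526ms=3/5b
4) 2315.789ms=33/5b +210.526ms=3/5b
5) 2526.316ms=36/5b +210.526ms=3/5b
6) 2736.842ms=39/5b +210.526ms=3/5b
7) 2947.368ms=42/5b +210.526ms=3/5b
8) 3157.895ms=9b +1052.632ms=3b
Σ=12b of 12 (171bpm 6/8) — PASS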